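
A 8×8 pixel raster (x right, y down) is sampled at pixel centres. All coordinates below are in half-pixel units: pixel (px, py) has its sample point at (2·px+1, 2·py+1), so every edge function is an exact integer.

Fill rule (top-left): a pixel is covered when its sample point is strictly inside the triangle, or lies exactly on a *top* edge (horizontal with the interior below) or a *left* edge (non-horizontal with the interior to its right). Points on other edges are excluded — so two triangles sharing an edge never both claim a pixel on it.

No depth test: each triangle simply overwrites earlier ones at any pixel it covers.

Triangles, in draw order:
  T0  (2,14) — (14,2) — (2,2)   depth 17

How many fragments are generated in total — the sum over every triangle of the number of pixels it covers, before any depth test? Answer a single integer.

T0:
  2·area = 144  (B↔C swapped to make it positive)
  edge (2, 14)→(2, 2): d=(0,-12) top-left  bias=+0
  edge (2, 2)→(14, 2): d=(12,0) top-left  bias=+0
  edge (14, 2)→(2, 14): d=(-12,12) right/bottom  bias=-1
    (7,0)@(15, 1): e=[156,-12,0] → ·  [on edge]
    (1,1)@(3, 3): e=[12,12,120] → #
    (2,1)@(5, 3): e=[36,12,96] → #
    (3,1)@(7, 3): e=[60,12,72] → #
    (4,1)@(9, 3): e=[84,12,48] → #
    (5,1)@(11, 3): e=[108,12,24] → #
    (6,1)@(13, 3): e=[132,12,0] → ·  [on edge]
    (1,2)@(3, 5): e=[12,36,96] → #
    (5,2)@(11, 5): e=[108,36,0] → ·  [on edge]
    (1,3)@(3, 7): e=[12,60,72] → #
    (4,3)@(9, 7): e=[84,60,0] → ·  [on edge]
    (1,4)@(3, 9): e=[12,84,48] → #
    (3,4)@(7, 9): e=[60,84,0] → ·  [on edge]
    (2,5)@(5, 11): e=[36,108,0] → ·  [on edge]
    (1,6)@(3, 13): e=[12,132,0] → ·  [on edge]
    (0,7)@(1, 15): e=[-12,156,0] → ·  [on edge]
  covered (15 px):
    · · · · · · · ·
    · # # # # # · ·
    · # # # # · · ·
    · # # # · · · ·
    · # # · · · · ·
    · # · · · · · ·
    · · · · · · · ·
    · · · · · · · ·

Result: 15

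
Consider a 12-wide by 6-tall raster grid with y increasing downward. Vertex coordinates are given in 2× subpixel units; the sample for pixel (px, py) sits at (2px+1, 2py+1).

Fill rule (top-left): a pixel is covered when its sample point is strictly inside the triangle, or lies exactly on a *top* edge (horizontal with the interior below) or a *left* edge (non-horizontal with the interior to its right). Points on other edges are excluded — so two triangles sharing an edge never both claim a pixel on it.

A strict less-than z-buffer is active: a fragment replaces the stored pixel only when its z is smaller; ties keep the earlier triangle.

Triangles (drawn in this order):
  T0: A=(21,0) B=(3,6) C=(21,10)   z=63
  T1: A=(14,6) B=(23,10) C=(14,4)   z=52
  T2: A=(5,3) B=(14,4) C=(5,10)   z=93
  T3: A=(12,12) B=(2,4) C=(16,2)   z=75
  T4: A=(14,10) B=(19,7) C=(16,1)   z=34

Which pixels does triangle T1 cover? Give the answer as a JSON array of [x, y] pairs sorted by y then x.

T0:
  2·area = 180  (B↔C swapped to make it positive)
  edge (21, 0)→(21, 10): d=(0,10) right/bottom  bias=-1
  edge (21, 10)→(3, 6): d=(-18,-4) top-left  bias=+0
  edge (3, 6)→(21, 0): d=(18,-6) top-left  bias=+0
    (9,0)@(19, 1): e=[20,154,6] → X
    (10,0)@(21, 1): e=[0,162,18] → .  [on edge]
    (6,1)@(13, 3): e=[80,94,6] → X
    (7,1)@(15, 3): e=[60,102,18] → X
    (8,1)@(17, 3): e=[40,110,30] → X
    (10,1)@(21, 3): e=[0,126,54] → .  [on edge]
    (3,2)@(7, 5): e=[140,34,6] → X
    (4,2)@(9, 5): e=[120,42,18] → X
    (5,2)@(11, 5): e=[100,50,30] → X
    (10,2)@(21, 5): e=[0,90,90] → .  [on edge]
    (3,3)@(7, 7): e=[140,-2,42] → .
    (4,3)@(9, 7): e=[120,6,54] → X
    (10,3)@(21, 7): e=[0,54,126] → .  [on edge]
    (10,4)@(21, 9): e=[0,18,162] → .  [on edge]
    (10,5)@(21, 11): e=[0,-18,198] → .  [on edge]
  covered (20 px):
    . . . . . . . . . X . .
    . . . . . . X X X X . .
    . . . X X X X X X X . .
    . . . . X X X X X X . .
    . . . . . . . . X X . .
    . . . . . . . . . . . .
T1:
  2·area = 18  (B↔C swapped to make it positive)
  edge (14, 6)→(14, 4): d=(0,-2) top-left  bias=+0
  edge (14, 4)→(23, 10): d=(9,6) right/bottom  bias=-1
  edge (23, 10)→(14, 6): d=(-9,-4) top-left  bias=+0
    (7,2)@(15, 5): e=[2,3,13] → X
    (8,2)@(17, 5): e=[6,-9,21] → .
    (7,3)@(15, 7): e=[2,21,-5] → .
    (8,3)@(17, 7): e=[6,9,3] → X
    (9,3)@(19, 7): e=[10,-3,11] → .
    (8,4)@(17, 9): e=[6,27,-15] → .
    (10,4)@(21, 9): e=[14,3,1] → X
    (11,4)@(23, 9): e=[18,-9,9] → .
    (10,5)@(21, 11): e=[14,21,-17] → .
  covered (3 px):
    . . . . . . . . . . . .
    . . . . . . . . . . . .
    . . . . . . . X . . . .
    . . . . . . . . X . . .
    . . . . . . . . . . X .
    . . . . . . . . . . . .
T2:
  2·area = 63
  edge (5, 3)→(14, 4): d=(9,1) right/bottom  bias=-1
  edge (14, 4)→(5, 10): d=(-9,6) right/bottom  bias=-1
  edge (5, 10)→(5, 3): d=(0,-7) top-left  bias=+0
    (2,0)@(5, 1): e=[-18,81,0] → .  [on edge]
    (2,1)@(5, 3): e=[0,63,0] → .  [on edge]
    (2,2)@(5, 5): e=[18,45,0] → X  [on edge]
    (3,2)@(7, 5): e=[16,33,14] → X
    (4,2)@(9, 5): e=[14,21,28] → X
    (5,2)@(11, 5): e=[12,9,42] → X
    (6,2)@(13, 5): e=[10,-3,56] → .
    (11,2)@(23, 5): e=[0,-63,126] → .  [on edge]
    (2,3)@(5, 7): e=[36,27,0] → X  [on edge]
    (5,3)@(11, 7): e=[30,-9,42] → .
    (2,4)@(5, 9): e=[54,9,0] → X  [on edge]
    (3,4)@(7, 9): e=[52,-3,14] → .
    (2,5)@(5, 11): e=[72,-9,0] → .  [on edge]
  covered (8 px):
    . . . . . . . . . . . .
    . . . . . . . . . . . .
    . . X X X X . . . . . .
    . . X X X . . . . . . .
    . . X . . . . . . . . .
    . . . . . . . . . . . .
T3:
  2·area = 132
  edge (12, 12)→(2, 4): d=(-10,-8) top-left  bias=+0
  edge (2, 4)→(16, 2): d=(14,-2) top-left  bias=+0
  edge (16, 2)→(12, 12): d=(-4,10) right/bottom  bias=-1
    (11,0)@(23, 1): e=[198,0,-66] → .  [on edge]
    (4,1)@(9, 3): e=[66,0,66] → X  [on edge]
    (5,1)@(11, 3): e=[82,4,46] → X
    (6,1)@(13, 3): e=[98,8,26] → X
    (7,1)@(15, 3): e=[114,12,6] → X
    (8,1)@(17, 3): e=[130,16,-14] → .
    (2,2)@(5, 5): e=[14,20,98] → X
    (3,2)@(7, 5): e=[30,24,78] → X
    (7,2)@(15, 5): e=[94,40,-2] → .
    (2,3)@(5, 7): e=[-6,48,90] → .
    (3,3)@(7, 7): e=[10,52,70] → X
    (7,3)@(15, 7): e=[74,68,-10] → .
  covered (17 px):
    . . . . . . . . . . . .
    . . . . X X X X . . . .
    . . X X X X X . . . . .
    . . . X X X X . . . . .
    . . . . X X X . . . . .
    . . . . . X . . . . . .
T4:
  2·area = 39  (B↔C swapped to make it positive)
  edge (14, 10)→(16, 1): d=(2,-9) top-left  bias=+0
  edge (16, 1)→(19, 7): d=(3,6) right/bottom  bias=-1
  edge (19, 7)→(14, 10): d=(-5,3) right/bottom  bias=-1
    (8,1)@(17, 3): e=[13,0,26] → .  [on edge]
    (8,2)@(17, 5): e=[17,6,16] → X
    (9,2)@(19, 5): e=[35,-6,10] → .
    (7,3)@(15, 7): e=[3,24,12] → X
    (9,3)@(19, 7): e=[39,0,0] → .  [on edge]
    (7,4)@(15, 9): e=[7,30,2] → X
    (8,4)@(17, 9): e=[25,18,-4] → .
    (7,5)@(15, 11): e=[11,36,-8] → .
    (10,5)@(21, 11): e=[65,0,-26] → .  [on edge]
  covered (4 px):
    . . . . . . . . . . . .
    . . . . . . . . . . . .
    . . . . . . . . X . . .
    . . . . . . . X X . . .
    . . . . . . . X . . . .
    . . . . . . . . . . . .

Answer: [[7,2],[8,3],[10,4]]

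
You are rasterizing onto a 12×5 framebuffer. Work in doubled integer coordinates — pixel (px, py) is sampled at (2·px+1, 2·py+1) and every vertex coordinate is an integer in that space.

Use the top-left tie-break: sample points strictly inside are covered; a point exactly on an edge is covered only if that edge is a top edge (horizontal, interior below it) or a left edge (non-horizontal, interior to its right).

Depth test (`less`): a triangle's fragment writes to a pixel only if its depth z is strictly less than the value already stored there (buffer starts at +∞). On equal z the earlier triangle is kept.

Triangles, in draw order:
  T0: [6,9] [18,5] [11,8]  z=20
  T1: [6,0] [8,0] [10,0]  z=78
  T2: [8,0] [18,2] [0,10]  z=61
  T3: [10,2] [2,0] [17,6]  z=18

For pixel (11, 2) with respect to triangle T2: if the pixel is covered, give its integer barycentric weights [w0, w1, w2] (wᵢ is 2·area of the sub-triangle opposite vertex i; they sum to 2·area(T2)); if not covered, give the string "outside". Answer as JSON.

T0:
  2·area = 8
  edge (6, 9)→(18, 5): d=(12,-4) top-left  bias=+0
  edge (18, 5)→(11, 8): d=(-7,3) right/bottom  bias=-1
  edge (11, 8)→(6, 9): d=(-5,1) right/bottom  bias=-1
    (6,3)@(13, 7): e=[4,1,3] → █
    (7,3)@(15, 7): e=[12,-5,1] → ·
    (6,4)@(13, 9): e=[28,-13,-7] → ·
  covered (1 px):
    · · · · · · · · · · · ·
    · · · · · · · · · · · ·
    · · · · · · · · · · · ·
    · · · · · · █ · · · · ·
    · · · · · · · · · · · ·
T1:
  degenerate (2·area = 0) — covers nothing
T2:
  2·area = 116
  edge (8, 0)→(18, 2): d=(10,2) right/bottom  bias=-1
  edge (18, 2)→(0, 10): d=(-18,8) right/bottom  bias=-1
  edge (0, 10)→(8, 0): d=(8,-10) top-left  bias=+0
    (4,0)@(9, 1): e=[8,90,18] → █
    (5,0)@(11, 1): e=[4,74,38] → █
    (6,0)@(13, 1): e=[0,58,58] → ·  [on edge]
    (3,1)@(7, 3): e=[32,70,14] → █
    (6,1)@(13, 3): e=[20,22,74] → █
    (7,1)@(15, 3): e=[16,6,94] → █
    (8,1)@(17, 3): e=[12,-10,114] → ·
    (11,1)@(23, 3): e=[0,-58,174] → ·  [on edge]
    (2,2)@(5, 5): e=[56,50,10] → █
    (6,2)@(13, 5): e=[40,-14,90] → ·
    (7,2)@(15, 5): e=[36,-30,110] → ·
    (1,3)@(3, 7): e=[80,30,6] → █
  covered (14 px):
    · · · · █ █ · · · · · ·
    · · · █ █ █ █ █ · · · ·
    · · █ █ █ █ · · · · · ·
    · █ █ · · · · · · · · ·
    █ · · · · · · · · · · ·
T3:
  2·area = 18  (B↔C swapped to make it positive)
  edge (10, 2)→(17, 6): d=(7,4) right/bottom  bias=-1
  edge (17, 6)→(2, 0): d=(-15,-6) top-left  bias=+0
  edge (2, 0)→(10, 2): d=(8,2) right/bottom  bias=-1
    (2,0)@(5, 1): e=[13,3,2] → █
    (3,0)@(7, 1): e=[5,15,-2] → ·
    (2,1)@(5, 3): e=[27,-27,18] → ·
    (5,1)@(11, 3): e=[3,9,6] → █
    (6,1)@(13, 3): e=[-5,21,2] → ·
    (5,2)@(11, 5): e=[17,-21,22] → ·
    (7,2)@(15, 5): e=[1,3,14] → █
    (8,2)@(17, 5): e=[-7,15,10] → ·
    (7,3)@(15, 7): e=[15,-27,30] → ·
  covered (3 px):
    · · █ · · · · · · · · ·
    · · · · · █ · · · · · ·
    · · · · · · · █ · · · ·
    · · · · · · · · · · · ·
    · · · · · · · · · · · ·

Answer: "outside"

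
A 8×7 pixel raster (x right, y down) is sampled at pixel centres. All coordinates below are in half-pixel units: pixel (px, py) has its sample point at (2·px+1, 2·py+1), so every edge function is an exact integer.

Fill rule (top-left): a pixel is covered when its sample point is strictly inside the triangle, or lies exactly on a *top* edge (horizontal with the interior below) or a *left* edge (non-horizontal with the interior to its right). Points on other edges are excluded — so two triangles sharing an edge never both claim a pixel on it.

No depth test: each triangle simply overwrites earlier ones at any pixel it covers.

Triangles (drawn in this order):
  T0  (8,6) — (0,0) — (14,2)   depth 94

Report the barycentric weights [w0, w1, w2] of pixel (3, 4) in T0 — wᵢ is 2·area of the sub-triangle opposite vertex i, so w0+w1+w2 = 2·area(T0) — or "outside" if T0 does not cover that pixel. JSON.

T0:
  2·area = 68
  edge (8, 6)→(0, 0): d=(-8,-6) top-left  bias=+0
  edge (0, 0)→(14, 2): d=(14,2) right/bottom  bias=-1
  edge (14, 2)→(8, 6): d=(-6,4) right/bottom  bias=-1
    (1,0)@(3, 1): e=[10,8,50] → X
    (2,0)@(5, 1): e=[22,4,42] → X
    (3,0)@(7, 1): e=[34,0,34] → .  [on edge]
    (1,1)@(3, 3): e=[-6,36,38] → .
    (2,1)@(5, 3): e=[6,32,30] → X
    (3,1)@(7, 3): e=[18,28,22] → X
    (4,1)@(9, 3): e=[30,24,14] → X
    (5,1)@(11, 3): e=[42,20,6] → X
    (6,1)@(13, 3): e=[54,16,-2] → .
    (2,2)@(5, 5): e=[-10,60,18] → .
    (3,2)@(7, 5): e=[2,56,10] → X
    (5,2)@(11, 5): e=[26,48,-6] → .
  covered (8 px):
    . X X . . . . .
    . . X X X X . .
    . . . X X . . .
    . . . . . . . .
    . . . . . . . .
    . . . . . . . .
    . . . . . . . .

Answer: "outside"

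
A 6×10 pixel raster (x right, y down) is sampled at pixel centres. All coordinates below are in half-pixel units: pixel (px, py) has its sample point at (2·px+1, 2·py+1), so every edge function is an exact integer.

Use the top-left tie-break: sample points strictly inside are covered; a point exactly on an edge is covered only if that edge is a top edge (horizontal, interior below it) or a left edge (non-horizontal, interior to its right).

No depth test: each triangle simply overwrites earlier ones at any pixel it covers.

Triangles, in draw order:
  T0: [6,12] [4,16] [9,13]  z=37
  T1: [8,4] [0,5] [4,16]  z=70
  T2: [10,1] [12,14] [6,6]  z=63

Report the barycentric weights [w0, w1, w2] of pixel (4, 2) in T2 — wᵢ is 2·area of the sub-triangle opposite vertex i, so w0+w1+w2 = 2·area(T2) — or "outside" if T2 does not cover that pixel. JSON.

T0:
  2·area = 14  (B↔C swapped to make it positive)
  edge (6, 12)→(9, 13): d=(3,1) right/bottom  bias=-1
  edge (9, 13)→(4, 16): d=(-5,3) right/bottom  bias=-1
  edge (4, 16)→(6, 12): d=(2,-4) top-left  bias=+0
    (1,5)@(3, 11): e=[0,28,-14] → .  [on edge]
    (3,6)@(7, 13): e=[2,6,6] → X
    (4,6)@(9, 13): e=[0,0,14] → .  [on edge]
    (2,7)@(5, 15): e=[10,2,2] → X
    (3,7)@(7, 15): e=[8,-4,10] → .
    (2,8)@(5, 17): e=[16,-8,6] → .
  covered (2 px):
    . . . . . .
    . . . . . .
    . . . . . .
    . . . . . .
    . . . . . .
    . . . . . .
    . . . X . .
    . . X . . .
    . . . . . .
    . . . . . .
T1:
  2·area = 92  (B↔C swapped to make it positive)
  edge (8, 4)→(4, 16): d=(-4,12) right/bottom  bias=-1
  edge (4, 16)→(0, 5): d=(-4,-11) top-left  bias=+0
  edge (0, 5)→(8, 4): d=(8,-1) top-left  bias=+0
    (4,0)@(9, 1): e=[0,115,-23] → .  [on edge]
    (0,2)@(1, 5): e=[80,11,1] → X
    (1,2)@(3, 5): e=[56,33,3] → X
    (2,2)@(5, 5): e=[32,55,5] → X
    (3,2)@(7, 5): e=[8,77,7] → X
    (4,2)@(9, 5): e=[-16,99,9] → .
    (0,3)@(1, 7): e=[72,3,17] → X
    (3,3)@(7, 7): e=[0,69,23] → .  [on edge]
    (0,4)@(1, 9): e=[64,-5,33] → .
    (1,4)@(3, 9): e=[40,17,35] → X
    (3,4)@(7, 9): e=[-8,61,39] → .
    (1,5)@(3, 11): e=[32,9,51] → X
    (2,6)@(5, 13): e=[0,23,69] → .  [on edge]
    (1,9)@(3, 19): e=[0,-23,115] → .  [on edge]
  covered (12 px):
    . . . . . .
    . . . . . .
    X X X X . .
    X X X . . .
    . X X . . .
    . X X . . .
    . X . . . .
    . . . . . .
    . . . . . .
    . . . . . .
T2:
  2·area = 62
  edge (10, 1)→(12, 14): d=(2,13) right/bottom  bias=-1
  edge (12, 14)→(6, 6): d=(-6,-8) top-left  bias=+0
  edge (6, 6)→(10, 1): d=(4,-5) top-left  bias=+0
    (4,1)@(9, 3): e=[17,42,3] → X
    (5,1)@(11, 3): e=[-9,58,13] → .
    (3,2)@(7, 5): e=[47,14,1] → X
    (5,2)@(11, 5): e=[-5,46,21] → .
    (3,3)@(7, 7): e=[51,2,9] → X
    (5,3)@(11, 7): e=[-1,34,29] → .
    (3,4)@(7, 9): e=[55,-10,17] → .
    (4,4)@(9, 9): e=[29,6,27] → X
    (5,4)@(11, 9): e=[3,22,37] → X
    (4,5)@(9, 11): e=[33,-6,35] → .
    (5,5)@(11, 11): e=[7,10,45] → X
    (5,6)@(11, 13): e=[11,-2,53] → .
  covered (8 px):
    . . . . . .
    . . . . X .
    . . . X X .
    . . . X X .
    . . . . X X
    . . . . . X
    . . . . . .
    . . . . . .
    . . . . . .
    . . . . . .

Result: [30,11,21]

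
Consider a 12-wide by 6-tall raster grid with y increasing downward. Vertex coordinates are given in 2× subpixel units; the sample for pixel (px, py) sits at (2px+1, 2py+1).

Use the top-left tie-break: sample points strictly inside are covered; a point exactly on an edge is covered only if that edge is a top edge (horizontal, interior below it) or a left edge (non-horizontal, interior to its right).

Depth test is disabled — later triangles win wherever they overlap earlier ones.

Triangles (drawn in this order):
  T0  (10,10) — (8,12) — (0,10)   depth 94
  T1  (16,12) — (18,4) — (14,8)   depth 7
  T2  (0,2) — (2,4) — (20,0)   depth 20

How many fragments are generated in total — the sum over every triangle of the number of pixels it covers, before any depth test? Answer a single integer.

T0:
  2·area = 20
  edge (10, 10)→(8, 12): d=(-2,2) right/bottom  bias=-1
  edge (8, 12)→(0, 10): d=(-8,-2) top-left  bias=+0
  edge (0, 10)→(10, 10): d=(10,0) top-left  bias=+0
    (9,0)@(19, 1): e=[0,110,-90] → ·  [on edge]
    (8,1)@(17, 3): e=[0,90,-70] → ·  [on edge]
    (7,2)@(15, 5): e=[0,70,-50] → ·  [on edge]
    (6,3)@(13, 7): e=[0,50,-30] → ·  [on edge]
    (5,4)@(11, 9): e=[0,30,-10] → ·  [on edge]
    (2,5)@(5, 11): e=[8,2,10] → █
    (3,5)@(7, 11): e=[4,6,10] → █
    (4,5)@(9, 11): e=[0,10,10] → ·  [on edge]
  covered (2 px):
    · · · · · · · · · · · ·
    · · · · · · · · · · · ·
    · · · · · · · · · · · ·
    · · · · · · · · · · · ·
    · · · · · · · · · · · ·
    · · █ █ · · · · · · · ·
T1:
  2·area = 24  (B↔C swapped to make it positive)
  edge (16, 12)→(14, 8): d=(-2,-4) top-left  bias=+0
  edge (14, 8)→(18, 4): d=(4,-4) top-left  bias=+0
  edge (18, 4)→(16, 12): d=(-2,8) right/bottom  bias=-1
    (10,0)@(21, 1): e=[42,0,-18] → ·  [on edge]
    (9,1)@(19, 3): e=[30,0,-6] → ·  [on edge]
    (8,2)@(17, 5): e=[18,0,6] → █  [on edge]
    (9,2)@(19, 5): e=[26,8,-10] → ·
    (7,3)@(15, 7): e=[6,0,18] → █  [on edge]
    (9,3)@(19, 7): e=[22,16,-14] → ·
    (6,4)@(13, 9): e=[-6,0,30] → ·  [on edge]
    (7,4)@(15, 9): e=[2,8,14] → █
    (8,4)@(17, 9): e=[10,16,-2] → ·
    (5,5)@(11, 11): e=[-18,0,42] → ·  [on edge]
    (7,5)@(15, 11): e=[-2,16,10] → ·
  covered (4 px):
    · · · · · · · · · · · ·
    · · · · · · · · · · · ·
    · · · · · · · · █ · · ·
    · · · · · · · █ █ · · ·
    · · · · · · · █ · · · ·
    · · · · · · · · · · · ·
T2:
  2·area = 44  (B↔C swapped to make it positive)
  edge (0, 2)→(20, 0): d=(20,-2) top-left  bias=+0
  edge (20, 0)→(2, 4): d=(-18,4) right/bottom  bias=-1
  edge (2, 4)→(0, 2): d=(-2,-2) top-left  bias=+0
    (5,0)@(11, 1): e=[2,18,24] → █
    (6,0)@(13, 1): e=[6,10,28] → █
    (7,0)@(15, 1): e=[10,2,32] → █
    (8,0)@(17, 1): e=[14,-6,36] → ·
    (0,1)@(1, 3): e=[22,22,0] → █  [on edge]
    (1,1)@(3, 3): e=[26,14,4] → █
    (2,1)@(5, 3): e=[30,6,8] → █
    (3,1)@(7, 3): e=[34,-2,12] → ·
    (5,1)@(11, 3): e=[42,-18,20] → ·
    (6,1)@(13, 3): e=[46,-26,24] → ·
    (7,1)@(15, 3): e=[50,-34,28] → ·
    (0,2)@(1, 5): e=[62,-14,-4] → ·
    (1,2)@(3, 5): e=[66,-22,0] → ·  [on edge]
    (2,3)@(5, 7): e=[110,-66,0] → ·  [on edge]
    (3,4)@(7, 9): e=[154,-110,0] → ·  [on edge]
    (4,5)@(9, 11): e=[198,-154,0] → ·  [on edge]
  covered (6 px):
    · · · · · █ █ █ · · · ·
    █ █ █ · · · · · · · · ·
    · · · · · · · · · · · ·
    · · · · · · · · · · · ·
    · · · · · · · · · · · ·
    · · · · · · · · · · · ·

Result: 12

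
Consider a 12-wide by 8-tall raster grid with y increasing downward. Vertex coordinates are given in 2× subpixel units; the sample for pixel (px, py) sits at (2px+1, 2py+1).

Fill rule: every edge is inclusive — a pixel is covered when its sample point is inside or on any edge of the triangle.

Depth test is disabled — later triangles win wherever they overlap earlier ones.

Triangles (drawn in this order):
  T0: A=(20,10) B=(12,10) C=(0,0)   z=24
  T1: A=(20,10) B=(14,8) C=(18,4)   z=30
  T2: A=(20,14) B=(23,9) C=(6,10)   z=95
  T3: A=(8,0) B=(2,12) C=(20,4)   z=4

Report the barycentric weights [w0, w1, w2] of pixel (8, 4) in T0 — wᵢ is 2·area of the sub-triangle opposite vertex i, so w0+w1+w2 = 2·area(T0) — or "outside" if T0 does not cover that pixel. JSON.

T0:
  2·area = 80
  edge (20, 10)→(12, 10): d=(-8,0) inclusive
  edge (12, 10)→(0, 0): d=(-12,-10) inclusive
  edge (0, 0)→(20, 10): d=(20,10) inclusive
    (2,1)@(5, 3): e=[56,14,10] → X
    (3,1)@(7, 3): e=[56,34,-10] → .
    (2,2)@(5, 5): e=[40,-10,50] → .
    (3,2)@(7, 5): e=[40,10,30] → X
    (4,2)@(9, 5): e=[40,30,10] → X
    (5,2)@(11, 5): e=[40,50,-10] → .
    (3,3)@(7, 7): e=[24,-14,70] → .
    (4,3)@(9, 7): e=[24,6,50] → X
    (5,3)@(11, 7): e=[24,26,30] → X
    (6,3)@(13, 7): e=[24,46,10] → X
    (7,3)@(15, 7): e=[24,66,-10] → .
    (4,4)@(9, 9): e=[8,-18,90] → .
  covered (10 px):
    . . . . . . . . . . . .
    . . X . . . . . . . . .
    . . . X X . . . . . . .
    . . . . X X X . . . . .
    . . . . . X X X X . . .
    . . . . . . . . . . . .
    . . . . . . . . . . . .
    . . . . . . . . . . . .
T1:
  2·area = 32
  edge (20, 10)→(14, 8): d=(-6,-2) inclusive
  edge (14, 8)→(18, 4): d=(4,-4) inclusive
  edge (18, 4)→(20, 10): d=(2,6) inclusive
    (8,0)@(17, 1): e=[48,-16,0] → .  [on edge]
    (10,0)@(21, 1): e=[56,0,-24] → .  [on edge]
    (9,1)@(19, 3): e=[40,0,-8] → .  [on edge]
    (2,2)@(5, 5): e=[0,-48,80] → .  [on edge]
    (8,2)@(17, 5): e=[24,0,8] → X  [on edge]
    (9,2)@(19, 5): e=[28,8,-4] → .
    (5,3)@(11, 7): e=[0,-16,48] → .  [on edge]
    (7,3)@(15, 7): e=[8,0,24] → X  [on edge]
    (9,3)@(19, 7): e=[16,16,0] → X  [on edge]
    (10,3)@(21, 7): e=[20,24,-12] → .
    (6,4)@(13, 9): e=[-8,0,40] → .  [on edge]
    (7,4)@(15, 9): e=[-4,8,28] → .
    (8,4)@(17, 9): e=[0,16,16] → X  [on edge]
    (5,5)@(11, 11): e=[-24,0,56] → .  [on edge]
    (11,5)@(23, 11): e=[0,48,-16] → .  [on edge]
    (4,6)@(9, 13): e=[-40,0,72] → .  [on edge]
    (10,6)@(21, 13): e=[-16,48,0] → .  [on edge]
    (3,7)@(7, 15): e=[-56,0,88] → .  [on edge]
  covered (6 px):
    . . . . . . . . . . . .
    . . . . . . . . . . . .
    . . . . . . . . X . . .
    . . . . . . . X X X . .
    . . . . . . . . X X . .
    . . . . . . . . . . . .
    . . . . . . . . . . . .
    . . . . . . . . . . . .
T2:
  2·area = 82  (B↔C swapped to make it positive)
  edge (20, 14)→(6, 10): d=(-14,-4) inclusive
  edge (6, 10)→(23, 9): d=(17,-1) inclusive
  edge (23, 9)→(20, 14): d=(-3,5) inclusive
    (11,4)@(23, 9): e=[82,0,0] → X  [on edge]
    (5,5)@(11, 11): e=[6,22,54] → X
    (6,5)@(13, 11): e=[14,24,44] → X
    (7,5)@(15, 11): e=[22,26,34] → X
    (8,5)@(17, 11): e=[30,28,24] → X
    (9,5)@(19, 11): e=[38,30,14] → X
    (10,5)@(21, 11): e=[46,32,4] → X
    (11,5)@(23, 11): e=[54,34,-6] → .
    (5,6)@(11, 13): e=[-22,56,48] → .
    (6,6)@(13, 13): e=[-14,58,38] → .
    (7,6)@(15, 13): e=[-6,60,28] → .
    (8,6)@(17, 13): e=[2,62,18] → X
  covered (9 px):
    . . . . . . . . . . . .
    . . . . . . . . . . . .
    . . . . . . . . . . . .
    . . . . . . . . . . . .
    . . . . . . . . . . . X
    . . . . . X X X X X X .
    . . . . . . . . X X . .
    . . . . . . . . . . . .
T3:
  2·area = 168  (B↔C swapped to make it positive)
  edge (8, 0)→(20, 4): d=(12,4) inclusive
  edge (20, 4)→(2, 12): d=(-18,8) inclusive
  edge (2, 12)→(8, 0): d=(6,-12) inclusive
    (4,0)@(9, 1): e=[8,142,18] → X
    (5,0)@(11, 1): e=[0,126,42] → X  [on edge]
    (6,0)@(13, 1): e=[-8,110,66] → .
    (3,1)@(7, 3): e=[40,122,6] → X
    (6,1)@(13, 3): e=[16,74,78] → X
    (7,1)@(15, 3): e=[8,58,102] → X
    (8,1)@(17, 3): e=[0,42,126] → X  [on edge]
    (9,1)@(19, 3): e=[-8,26,150] → .
    (3,2)@(7, 5): e=[64,86,18] → X
    (9,2)@(19, 5): e=[16,-10,162] → .
    (11,2)@(23, 5): e=[0,-42,210] → .  [on edge]
    (2,3)@(5, 7): e=[96,66,6] → X
  covered (22 px):
    . . . . X X . . . . . .
    . . . X X X X X X . . .
    . . . X X X X X X . . .
    . . X X X X X . . . . .
    . . X X . . . . . . . .
    . X . . . . . . . . . .
    . . . . . . . . . . . .
    . . . . . . . . . . . .

Final: [62,10,8]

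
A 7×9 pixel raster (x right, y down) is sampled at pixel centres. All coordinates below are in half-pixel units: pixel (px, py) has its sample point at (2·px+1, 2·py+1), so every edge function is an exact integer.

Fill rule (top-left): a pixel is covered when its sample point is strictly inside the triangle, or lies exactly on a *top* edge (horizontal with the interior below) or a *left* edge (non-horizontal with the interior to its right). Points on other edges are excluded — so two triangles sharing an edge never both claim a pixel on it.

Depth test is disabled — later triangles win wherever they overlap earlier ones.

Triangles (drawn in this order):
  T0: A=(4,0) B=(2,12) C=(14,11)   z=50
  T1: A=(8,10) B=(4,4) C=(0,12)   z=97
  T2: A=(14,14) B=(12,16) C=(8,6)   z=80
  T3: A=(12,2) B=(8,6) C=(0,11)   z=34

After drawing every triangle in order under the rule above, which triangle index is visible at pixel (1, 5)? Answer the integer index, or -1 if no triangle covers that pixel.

T0:
  2·area = 142  (B↔C swapped to make it positive)
  edge (4, 0)→(14, 11): d=(10,11) right/bottom  bias=-1
  edge (14, 11)→(2, 12): d=(-12,1) right/bottom  bias=-1
  edge (2, 12)→(4, 0): d=(2,-12) top-left  bias=+0
    (2,1)@(5, 3): e=[19,105,18] → █
    (3,1)@(7, 3): e=[-3,103,42] → ·
    (2,2)@(5, 5): e=[39,81,22] → █
    (3,2)@(7, 5): e=[17,79,46] → █
    (4,2)@(9, 5): e=[-5,77,70] → ·
    (1,3)@(3, 7): e=[81,59,2] → █
    (4,3)@(9, 7): e=[15,53,74] → █
    (5,3)@(11, 7): e=[-7,51,98] → ·
    (1,4)@(3, 9): e=[101,35,6] → █
    (5,4)@(11, 9): e=[13,27,102] → █
    (6,4)@(13, 9): e=[-9,25,126] → ·
    (1,5)@(3, 11): e=[121,11,10] → █
  covered (18 px):
    · · · · · · ·
    · · █ · · · ·
    · · █ █ · · ·
    · █ █ █ █ · ·
    · █ █ █ █ █ ·
    · █ █ █ █ █ █
    · · · · · · ·
    · · · · · · ·
    · · · · · · ·
T1:
  2·area = 56  (B↔C swapped to make it positive)
  edge (8, 10)→(0, 12): d=(-8,2) right/bottom  bias=-1
  edge (0, 12)→(4, 4): d=(4,-8) top-left  bias=+0
  edge (4, 4)→(8, 10): d=(4,6) right/bottom  bias=-1
    (1,3)@(3, 7): e=[34,4,18] → █
    (2,3)@(5, 7): e=[30,20,6] → █
    (3,3)@(7, 7): e=[26,36,-6] → ·
    (1,4)@(3, 9): e=[18,12,26] → █
    (3,4)@(7, 9): e=[10,44,2] → █
    (4,4)@(9, 9): e=[6,60,-10] → ·
    (0,5)@(1, 11): e=[6,4,46] → █
    (2,5)@(5, 11): e=[-2,36,22] → ·
    (3,5)@(7, 11): e=[-6,52,10] → ·
    (0,6)@(1, 13): e=[-10,12,54] → ·
    (1,6)@(3, 13): e=[-14,28,42] → ·
  covered (7 px):
    · · · · · · ·
    · · · · · · ·
    · · · · · · ·
    · █ █ · · · ·
    · █ █ █ · · ·
    █ █ · · · · ·
    · · · · · · ·
    · · · · · · ·
    · · · · · · ·
T2:
  2·area = 28
  edge (14, 14)→(12, 16): d=(-2,2) right/bottom  bias=-1
  edge (12, 16)→(8, 6): d=(-4,-10) top-left  bias=+0
  edge (8, 6)→(14, 14): d=(6,8) right/bottom  bias=-1
    (5,5)@(11, 11): e=[12,10,6] → █
    (6,5)@(13, 11): e=[8,30,-10] → ·
    (5,6)@(11, 13): e=[8,2,18] → █
    (6,6)@(13, 13): e=[4,22,2] → █
    (5,7)@(11, 15): e=[4,-6,30] → ·
    (6,7)@(13, 15): e=[0,14,14] → ·  [on edge]
    (5,8)@(11, 17): e=[0,-14,42] → ·  [on edge]
  covered (3 px):
    · · · · · · ·
    · · · · · · ·
    · · · · · · ·
    · · · · · · ·
    · · · · · · ·
    · · · · · █ ·
    · · · · · █ █
    · · · · · · ·
    · · · · · · ·
T3:
  2·area = 12
  edge (12, 2)→(8, 6): d=(-4,4) right/bottom  bias=-1
  edge (8, 6)→(0, 11): d=(-8,5) right/bottom  bias=-1
  edge (0, 11)→(12, 2): d=(12,-9) top-left  bias=+0
    (6,0)@(13, 1): e=[0,15,-3] → ·  [on edge]
    (5,1)@(11, 3): e=[0,9,3] → ·  [on edge]
    (4,2)@(9, 5): e=[0,3,9] → ·  [on edge]
    (3,3)@(7, 7): e=[0,-3,15] → ·  [on edge]
    (1,4)@(3, 9): e=[8,1,3] → █
    (2,4)@(5, 9): e=[0,-9,21] → ·  [on edge]
    (1,5)@(3, 11): e=[0,-15,27] → ·  [on edge]
    (0,6)@(1, 13): e=[0,-21,33] → ·  [on edge]
  covered (1 px):
    · · · · · · ·
    · · · · · · ·
    · · · · · · ·
    · · · · · · ·
    · █ · · · · ·
    · · · · · · ·
    · · · · · · ·
    · · · · · · ·
    · · · · · · ·

Z-buffer (winner per pixel, '.' = empty):
  . . . . . . .
  . . 0 . . . .
  . . 0 0 . . .
  . 1 1 0 0 . .
  . 3 1 1 0 0 .
  1 1 0 0 0 2 0
  . . . . . 2 2
  . . . . . . .
  . . . . . . .

Answer: 1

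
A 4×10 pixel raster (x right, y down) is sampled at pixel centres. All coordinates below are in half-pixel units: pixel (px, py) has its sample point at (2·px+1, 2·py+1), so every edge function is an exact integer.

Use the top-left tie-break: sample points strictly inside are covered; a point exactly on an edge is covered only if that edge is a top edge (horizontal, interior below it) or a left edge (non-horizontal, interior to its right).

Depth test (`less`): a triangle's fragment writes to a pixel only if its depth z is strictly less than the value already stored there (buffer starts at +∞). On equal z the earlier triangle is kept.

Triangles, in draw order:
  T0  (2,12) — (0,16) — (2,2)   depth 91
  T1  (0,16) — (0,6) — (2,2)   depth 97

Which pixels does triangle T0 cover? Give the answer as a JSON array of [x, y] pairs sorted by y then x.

T0:
  2·area = 20
  edge (2, 12)→(0, 16): d=(-2,4) right/bottom  bias=-1
  edge (0, 16)→(2, 2): d=(2,-14) top-left  bias=+0
  edge (2, 2)→(2, 12): d=(0,10) right/bottom  bias=-1
    (0,4)@(1, 9): e=[10,0,10] → █  [on edge]
    (1,4)@(3, 9): e=[2,28,-10] → ·
    (0,5)@(1, 11): e=[6,4,10] → █
    (1,5)@(3, 11): e=[-2,32,-10] → ·
    (0,6)@(1, 13): e=[2,8,10] → █
    (1,6)@(3, 13): e=[-6,36,-10] → ·
    (0,7)@(1, 15): e=[-2,12,10] → ·
  covered (3 px):
    · · · ·
    · · · ·
    · · · ·
    · · · ·
    █ · · ·
    █ · · ·
    █ · · ·
    · · · ·
    · · · ·
    · · · ·
T1:
  2·area = 20
  edge (0, 16)→(0, 6): d=(0,-10) top-left  bias=+0
  edge (0, 6)→(2, 2): d=(2,-4) top-left  bias=+0
  edge (2, 2)→(0, 16): d=(-2,14) right/bottom  bias=-1
    (0,2)@(1, 5): e=[10,2,8] → █
    (1,2)@(3, 5): e=[30,10,-20] → ·
    (0,3)@(1, 7): e=[10,6,4] → █
    (1,3)@(3, 7): e=[30,14,-24] → ·
    (0,4)@(1, 9): e=[10,10,0] → ·  [on edge]
  covered (2 px):
    · · · ·
    · · · ·
    █ · · ·
    █ · · ·
    · · · ·
    · · · ·
    · · · ·
    · · · ·
    · · · ·
    · · · ·

Final: [[0,4],[0,5],[0,6]]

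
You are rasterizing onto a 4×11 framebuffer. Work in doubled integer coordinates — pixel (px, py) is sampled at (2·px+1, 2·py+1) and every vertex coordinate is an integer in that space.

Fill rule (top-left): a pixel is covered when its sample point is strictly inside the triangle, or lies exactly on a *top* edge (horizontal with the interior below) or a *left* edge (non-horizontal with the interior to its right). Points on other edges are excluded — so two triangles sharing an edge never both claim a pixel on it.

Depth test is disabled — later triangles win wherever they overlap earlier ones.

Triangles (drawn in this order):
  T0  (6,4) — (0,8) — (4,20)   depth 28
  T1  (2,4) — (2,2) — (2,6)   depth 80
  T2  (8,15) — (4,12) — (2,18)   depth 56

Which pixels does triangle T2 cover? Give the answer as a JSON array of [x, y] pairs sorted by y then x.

T0:
  2·area = 88  (B↔C swapped to make it positive)
  edge (6, 4)→(4, 20): d=(-2,16) right/bottom  bias=-1
  edge (4, 20)→(0, 8): d=(-4,-12) top-left  bias=+0
  edge (0, 8)→(6, 4): d=(6,-4) top-left  bias=+0
    (2,2)@(5, 5): e=[14,72,2] → █
    (3,2)@(7, 5): e=[-18,96,10] → ·
    (1,3)@(3, 7): e=[42,40,6] → █
    (3,3)@(7, 7): e=[-22,88,22] → ·
    (0,4)@(1, 9): e=[70,8,10] → █
    (3,4)@(7, 9): e=[-26,80,34] → ·
    (0,5)@(1, 11): e=[66,0,22] → █  [on edge]
    (3,5)@(7, 11): e=[-30,72,46] → ·
    (0,6)@(1, 13): e=[62,-8,34] → ·
    (1,6)@(3, 13): e=[30,16,42] → █
    (2,6)@(5, 13): e=[-2,40,50] → ·
    (1,7)@(3, 15): e=[26,8,54] → █
    (1,8)@(3, 17): e=[22,0,66] → █  [on edge]
  covered (12 px):
    · · · ·
    · · · ·
    · · █ ·
    · █ █ ·
    █ █ █ ·
    █ █ █ ·
    · █ · ·
    · █ · ·
    · █ · ·
    · · · ·
    · · · ·
T1:
  degenerate (2·area = 0) — covers nothing
T2:
  2·area = 30  (B↔C swapped to make it positive)
  edge (8, 15)→(2, 18): d=(-6,3) right/bottom  bias=-1
  edge (2, 18)→(4, 12): d=(2,-6) top-left  bias=+0
  edge (4, 12)→(8, 15): d=(4,3) right/bottom  bias=-1
    (3,1)@(7, 3): e=[75,0,-45] → ·  [on edge]
    (2,4)@(5, 9): e=[45,0,-15] → ·  [on edge]
    (2,6)@(5, 13): e=[21,8,1] → █
    (3,6)@(7, 13): e=[15,20,-5] → ·
    (1,7)@(3, 15): e=[15,0,15] → █  [on edge]
    (3,7)@(7, 15): e=[3,24,3] → █
    (1,8)@(3, 17): e=[3,4,23] → █
    (2,8)@(5, 17): e=[-3,16,17] → ·
    (3,8)@(7, 17): e=[-9,28,11] → ·
    (1,9)@(3, 19): e=[-9,8,31] → ·
    (0,10)@(1, 21): e=[-15,0,45] → ·  [on edge]
  covered (5 px):
    · · · ·
    · · · ·
    · · · ·
    · · · ·
    · · · ·
    · · · ·
    · · █ ·
    · █ █ █
    · █ · ·
    · · · ·
    · · · ·

Final: [[2,6],[1,7],[2,7],[3,7],[1,8]]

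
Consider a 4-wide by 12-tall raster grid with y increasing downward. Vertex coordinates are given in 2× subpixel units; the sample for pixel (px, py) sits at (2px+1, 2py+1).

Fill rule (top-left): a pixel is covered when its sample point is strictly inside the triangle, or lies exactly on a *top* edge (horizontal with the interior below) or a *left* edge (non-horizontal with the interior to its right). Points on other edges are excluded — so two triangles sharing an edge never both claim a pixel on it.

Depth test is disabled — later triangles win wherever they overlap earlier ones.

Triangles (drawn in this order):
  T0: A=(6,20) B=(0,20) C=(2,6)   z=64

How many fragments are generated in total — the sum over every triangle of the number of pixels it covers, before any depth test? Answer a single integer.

T0:
  2·area = 84
  edge (6, 20)→(0, 20): d=(-6,0) right/bottom  bias=-1
  edge (0, 20)→(2, 6): d=(2,-14) top-left  bias=+0
  edge (2, 6)→(6, 20): d=(4,14) right/bottom  bias=-1
    (1,5)@(3, 11): e=[54,24,6] → #
    (2,5)@(5, 11): e=[54,52,-22] → ·
    (0,6)@(1, 13): e=[42,0,42] → #  [on edge]
    (2,6)@(5, 13): e=[42,56,-14] → ·
    (0,7)@(1, 15): e=[30,4,50] → #
    (2,7)@(5, 15): e=[30,60,-6] → ·
    (0,8)@(1, 17): e=[18,8,58] → #
    (2,8)@(5, 17): e=[18,64,2] → #
    (3,8)@(7, 17): e=[18,92,-26] → ·
    (0,9)@(1, 19): e=[6,12,66] → #
    (3,9)@(7, 19): e=[6,96,-18] → ·
    (0,10)@(1, 21): e=[-6,16,74] → ·
  covered (11 px):
    · · · ·
    · · · ·
    · · · ·
    · · · ·
    · · · ·
    · # · ·
    # # · ·
    # # · ·
    # # # ·
    # # # ·
    · · · ·
    · · · ·

Answer: 11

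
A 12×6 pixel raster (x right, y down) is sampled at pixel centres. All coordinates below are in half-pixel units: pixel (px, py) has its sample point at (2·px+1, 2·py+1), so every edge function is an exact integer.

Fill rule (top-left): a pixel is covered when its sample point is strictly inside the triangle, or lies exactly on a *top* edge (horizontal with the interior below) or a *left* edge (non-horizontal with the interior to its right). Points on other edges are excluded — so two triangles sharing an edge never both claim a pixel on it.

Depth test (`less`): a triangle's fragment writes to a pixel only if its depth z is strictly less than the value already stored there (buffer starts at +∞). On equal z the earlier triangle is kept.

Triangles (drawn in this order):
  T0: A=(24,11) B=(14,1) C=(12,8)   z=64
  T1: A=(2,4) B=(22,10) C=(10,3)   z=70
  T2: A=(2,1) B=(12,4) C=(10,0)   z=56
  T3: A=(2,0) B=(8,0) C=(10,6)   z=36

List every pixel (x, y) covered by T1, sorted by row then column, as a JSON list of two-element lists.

T0:
  2·area = 90  (B↔C swapped to make it positive)
  edge (24, 11)→(12, 8): d=(-12,-3) top-left  bias=+0
  edge (12, 8)→(14, 1): d=(2,-7) top-left  bias=+0
  edge (14, 1)→(24, 11): d=(10,10) right/bottom  bias=-1
    (7,1)@(15, 3): e=[69,11,10] → █
    (8,1)@(17, 3): e=[75,25,-10] → ·
    (6,2)@(13, 5): e=[39,1,50] → █
    (8,2)@(17, 5): e=[51,29,10] → █
    (9,2)@(19, 5): e=[57,43,-10] → ·
    (6,3)@(13, 7): e=[15,5,70] → █
    (9,3)@(19, 7): e=[33,47,10] → █
    (10,3)@(21, 7): e=[39,61,-10] → ·
    (6,4)@(13, 9): e=[-9,9,90] → ·
    (7,4)@(15, 9): e=[-3,23,70] → ·
    (8,4)@(17, 9): e=[3,37,50] → █
    (10,4)@(21, 9): e=[15,65,10] → █
  covered (11 px):
    · · · · · · · · · · · ·
    · · · · · · · █ · · · ·
    · · · · · · █ █ █ · · ·
    · · · · · · █ █ █ █ · ·
    · · · · · · · · █ █ █ ·
    · · · · · · · · · · · ·
T1:
  2·area = 68  (B↔C swapped to make it positive)
  edge (2, 4)→(10, 3): d=(8,-1) top-left  bias=+0
  edge (10, 3)→(22, 10): d=(12,7) right/bottom  bias=-1
  edge (22, 10)→(2, 4): d=(-20,-6) top-left  bias=+0
    (3,2)@(7, 5): e=[13,45,10] → █
    (4,2)@(9, 5): e=[15,31,22] → █
    (5,2)@(11, 5): e=[17,17,34] → █
    (6,2)@(13, 5): e=[19,3,46] → █
    (7,2)@(15, 5): e=[21,-11,58] → ·
    (3,3)@(7, 7): e=[29,69,-30] → ·
    (4,3)@(9, 7): e=[31,55,-18] → ·
    (5,3)@(11, 7): e=[33,41,-6] → ·
    (6,3)@(13, 7): e=[35,27,6] → █
    (7,3)@(15, 7): e=[37,13,18] → █
    (8,3)@(17, 7): e=[39,-1,30] → ·
    (6,4)@(13, 9): e=[51,51,-34] → ·
  covered (7 px):
    · · · · · · · · · · · ·
    · · · · · · · · · · · ·
    · · · █ █ █ █ · · · · ·
    · · · · · · █ █ · · · ·
    · · · · · · · · · █ · ·
    · · · · · · · · · · · ·
T2:
  2·area = 34  (B↔C swapped to make it positive)
  edge (2, 1)→(10, 0): d=(8,-1) top-left  bias=+0
  edge (10, 0)→(12, 4): d=(2,4) right/bottom  bias=-1
  edge (12, 4)→(2, 1): d=(-10,-3) top-left  bias=+0
    (1,0)@(3, 1): e=[1,30,3] → █
    (2,0)@(5, 1): e=[3,22,9] → █
    (3,0)@(7, 1): e=[5,14,15] → █
    (4,0)@(9, 1): e=[7,6,21] → █
    (5,0)@(11, 1): e=[9,-2,27] → ·
    (1,1)@(3, 3): e=[17,34,-17] → ·
    (2,1)@(5, 3): e=[19,26,-11] → ·
    (3,1)@(7, 3): e=[21,18,-5] → ·
    (4,1)@(9, 3): e=[23,10,1] → █
    (5,1)@(11, 3): e=[25,2,7] → █
    (6,1)@(13, 3): e=[27,-6,13] → ·
    (4,2)@(9, 5): e=[39,14,-19] → ·
  covered (6 px):
    · █ █ █ █ · · · · · · ·
    · · · · █ █ · · · · · ·
    · · · · · · · · · · · ·
    · · · · · · · · · · · ·
    · · · · · · · · · · · ·
    · · · · · · · · · · · ·
T3:
  2·area = 36
  edge (2, 0)→(8, 0): d=(6,0) top-left  bias=+0
  edge (8, 0)→(10, 6): d=(2,6) right/bottom  bias=-1
  edge (10, 6)→(2, 0): d=(-8,-6) top-left  bias=+0
    (2,0)@(5, 1): e=[6,20,10] → █
    (3,0)@(7, 1): e=[6,8,22] → █
    (4,0)@(9, 1): e=[6,-4,34] → ·
    (2,1)@(5, 3): e=[18,24,-6] → ·
    (3,1)@(7, 3): e=[18,12,6] → █
    (4,1)@(9, 3): e=[18,0,18] → ·  [on edge]
    (3,2)@(7, 5): e=[30,16,-10] → ·
    (4,2)@(9, 5): e=[30,4,2] → █
    (5,2)@(11, 5): e=[30,-8,14] → ·
    (4,3)@(9, 7): e=[42,8,-14] → ·
    (5,4)@(11, 9): e=[54,0,-18] → ·  [on edge]
  covered (4 px):
    · · █ █ · · · · · · · ·
    · · · █ · · · · · · · ·
    · · · · █ · · · · · · ·
    · · · · · · · · · · · ·
    · · · · · · · · · · · ·
    · · · · · · · · · · · ·

Answer: [[3,2],[4,2],[5,2],[6,2],[6,3],[7,3],[9,4]]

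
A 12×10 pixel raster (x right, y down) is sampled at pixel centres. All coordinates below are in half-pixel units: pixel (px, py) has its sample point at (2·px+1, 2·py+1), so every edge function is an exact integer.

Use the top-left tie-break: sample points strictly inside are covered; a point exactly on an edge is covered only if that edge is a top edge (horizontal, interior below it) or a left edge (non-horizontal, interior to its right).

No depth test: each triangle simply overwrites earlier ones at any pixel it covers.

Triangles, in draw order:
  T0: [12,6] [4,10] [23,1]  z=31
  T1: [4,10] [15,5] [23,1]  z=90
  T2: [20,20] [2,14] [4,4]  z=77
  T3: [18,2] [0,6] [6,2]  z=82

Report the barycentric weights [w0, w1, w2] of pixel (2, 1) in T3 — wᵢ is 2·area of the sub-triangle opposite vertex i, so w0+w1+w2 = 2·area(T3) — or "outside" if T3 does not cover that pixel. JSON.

T0:
  2·area = 4  (B↔C swapped to make it positive)
  edge (12, 6)→(23, 1): d=(11,-5) top-left  bias=+0
  edge (23, 1)→(4, 10): d=(-19,9) right/bottom  bias=-1
  edge (4, 10)→(12, 6): d=(8,-4) top-left  bias=+0
    (11,0)@(23, 1): e=[0,0,4] → ·  [on edge]
    (0,5)@(1, 11): e=[0,8,-4] → ·  [on edge]
  covered (0 px):
    · · · · · · · · · · · ·
    · · · · · · · · · · · ·
    · · · · · · · · · · · ·
    · · · · · · · · · · · ·
    · · · · · · · · · · · ·
    · · · · · · · · · · · ·
    · · · · · · · · · · · ·
    · · · · · · · · · · · ·
    · · · · · · · · · · · ·
    · · · · · · · · · · · ·
T1:
  2·area = 4  (B↔C swapped to make it positive)
  edge (4, 10)→(23, 1): d=(19,-9) top-left  bias=+0
  edge (23, 1)→(15, 5): d=(-8,4) right/bottom  bias=-1
  edge (15, 5)→(4, 10): d=(-11,5) right/bottom  bias=-1
    (11,0)@(23, 1): e=[0,0,4] → ·  [on edge]
    (9,1)@(19, 3): e=[2,0,2] → ·  [on edge]
    (7,2)@(15, 5): e=[4,0,0] → ·  [on edge]
    (5,3)@(11, 7): e=[6,0,-2] → ·  [on edge]
    (3,4)@(7, 9): e=[8,0,-4] → ·  [on edge]
    (1,5)@(3, 11): e=[10,0,-6] → ·  [on edge]
  covered (0 px):
    · · · · · · · · · · · ·
    · · · · · · · · · · · ·
    · · · · · · · · · · · ·
    · · · · · · · · · · · ·
    · · · · · · · · · · · ·
    · · · · · · · · · · · ·
    · · · · · · · · · · · ·
    · · · · · · · · · · · ·
    · · · · · · · · · · · ·
    · · · · · · · · · · · ·
T2:
  2·area = 192
  edge (20, 20)→(2, 14): d=(-18,-6) top-left  bias=+0
  edge (2, 14)→(4, 4): d=(2,-10) top-left  bias=+0
  edge (4, 4)→(20, 20): d=(16,16) right/bottom  bias=-1
    (0,0)@(1, 1): e=[228,-36,0] → ·  [on edge]
    (1,1)@(3, 3): e=[204,-12,0] → ·  [on edge]
    (2,2)@(5, 5): e=[180,12,0] → ·  [on edge]
    (2,3)@(5, 7): e=[144,16,32] → #
    (3,3)@(7, 7): e=[156,36,0] → ·  [on edge]
    (1,4)@(3, 9): e=[96,0,96] → #  [on edge]
    (3,4)@(7, 9): e=[120,40,32] → #
    (4,4)@(9, 9): e=[132,60,0] → ·  [on edge]
    (1,5)@(3, 11): e=[60,4,128] → #
    (4,5)@(9, 11): e=[96,64,32] → #
    (5,5)@(11, 11): e=[108,84,0] → ·  [on edge]
    (1,6)@(3, 13): e=[24,8,160] → #
    (6,6)@(13, 13): e=[84,108,0] → ·  [on edge]
    (2,7)@(5, 15): e=[0,32,160] → #  [on edge]
    (7,7)@(15, 15): e=[60,132,0] → ·  [on edge]
    (5,8)@(11, 17): e=[0,96,96] → #  [on edge]
    (8,8)@(17, 17): e=[36,156,0] → ·  [on edge]
    (0,9)@(1, 19): e=[-96,0,288] → ·  [on edge]
    (8,9)@(17, 19): e=[0,160,32] → #  [on edge]
    (9,9)@(19, 19): e=[12,180,0] → ·  [on edge]
  covered (22 px):
    · · · · · · · · · · · ·
    · · · · · · · · · · · ·
    · · · · · · · · · · · ·
    · · # · · · · · · · · ·
    · # # # · · · · · · · ·
    · # # # # · · · · · · ·
    · # # # # # · · · · · ·
    · · # # # # # · · · · ·
    · · · · · # # # · · · ·
    · · · · · · · · # · · ·
T3:
  2·area = 48
  edge (18, 2)→(0, 6): d=(-18,4) right/bottom  bias=-1
  edge (0, 6)→(6, 2): d=(6,-4) top-left  bias=+0
  edge (6, 2)→(18, 2): d=(12,0) top-left  bias=+0
    (2,1)@(5, 3): e=[34,2,12] → #
    (3,1)@(7, 3): e=[26,10,12] → #
    (4,1)@(9, 3): e=[18,18,12] → #
    (5,1)@(11, 3): e=[10,26,12] → #
    (6,1)@(13, 3): e=[2,34,12] → #
    (7,1)@(15, 3): e=[-6,42,12] → ·
    (1,2)@(3, 5): e=[6,6,36] → #
    (2,2)@(5, 5): e=[-2,14,36] → ·
    (3,2)@(7, 5): e=[-10,22,36] → ·
    (4,2)@(9, 5): e=[-18,30,36] → ·
    (5,2)@(11, 5): e=[-26,38,36] → ·
    (6,2)@(13, 5): e=[-34,46,36] → ·
  covered (6 px):
    · · · · · · · · · · · ·
    · · # # # # # · · · · ·
    · # · · · · · · · · · ·
    · · · · · · · · · · · ·
    · · · · · · · · · · · ·
    · · · · · · · · · · · ·
    · · · · · · · · · · · ·
    · · · · · · · · · · · ·
    · · · · · · · · · · · ·
    · · · · · · · · · · · ·

Result: [2,12,34]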